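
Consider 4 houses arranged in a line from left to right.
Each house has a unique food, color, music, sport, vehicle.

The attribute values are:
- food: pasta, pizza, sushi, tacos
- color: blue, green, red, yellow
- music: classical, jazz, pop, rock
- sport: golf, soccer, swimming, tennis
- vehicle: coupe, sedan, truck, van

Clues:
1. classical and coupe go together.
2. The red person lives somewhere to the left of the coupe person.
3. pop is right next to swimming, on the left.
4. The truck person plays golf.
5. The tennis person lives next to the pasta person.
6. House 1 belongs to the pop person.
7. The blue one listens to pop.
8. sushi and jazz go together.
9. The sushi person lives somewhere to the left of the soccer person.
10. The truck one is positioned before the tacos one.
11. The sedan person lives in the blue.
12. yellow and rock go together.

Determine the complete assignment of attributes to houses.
Solution:

House | Food | Color | Music | Sport | Vehicle
----------------------------------------------
  1   | pizza | blue | pop | tennis | sedan
  2   | pasta | yellow | rock | swimming | van
  3   | sushi | red | jazz | golf | truck
  4   | tacos | green | classical | soccer | coupe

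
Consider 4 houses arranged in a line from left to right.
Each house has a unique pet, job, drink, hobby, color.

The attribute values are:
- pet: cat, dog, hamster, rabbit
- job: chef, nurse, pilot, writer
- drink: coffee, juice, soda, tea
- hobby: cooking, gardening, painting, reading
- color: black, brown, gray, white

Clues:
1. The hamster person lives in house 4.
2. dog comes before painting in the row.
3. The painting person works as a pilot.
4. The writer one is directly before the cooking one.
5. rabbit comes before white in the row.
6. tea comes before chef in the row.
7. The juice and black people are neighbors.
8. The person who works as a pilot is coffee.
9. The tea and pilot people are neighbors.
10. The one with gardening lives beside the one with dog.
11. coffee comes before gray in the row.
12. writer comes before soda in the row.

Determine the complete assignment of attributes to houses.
Solution:

House | Pet | Job | Drink | Hobby | Color
-----------------------------------------
  1   | rabbit | writer | juice | gardening | brown
  2   | dog | nurse | tea | cooking | black
  3   | cat | pilot | coffee | painting | white
  4   | hamster | chef | soda | reading | gray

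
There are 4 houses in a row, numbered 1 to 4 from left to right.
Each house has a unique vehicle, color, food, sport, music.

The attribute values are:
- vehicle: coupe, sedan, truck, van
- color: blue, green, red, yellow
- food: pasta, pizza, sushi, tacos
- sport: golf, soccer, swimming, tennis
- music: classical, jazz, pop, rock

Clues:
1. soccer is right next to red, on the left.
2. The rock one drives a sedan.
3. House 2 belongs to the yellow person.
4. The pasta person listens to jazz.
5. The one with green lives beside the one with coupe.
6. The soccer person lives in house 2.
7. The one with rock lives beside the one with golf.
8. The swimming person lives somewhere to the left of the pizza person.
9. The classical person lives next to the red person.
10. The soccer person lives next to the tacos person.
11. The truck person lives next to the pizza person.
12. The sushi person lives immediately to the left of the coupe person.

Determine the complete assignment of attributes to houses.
Solution:

House | Vehicle | Color | Food | Sport | Music
----------------------------------------------
  1   | truck | green | sushi | swimming | pop
  2   | coupe | yellow | pizza | soccer | classical
  3   | sedan | red | tacos | tennis | rock
  4   | van | blue | pasta | golf | jazz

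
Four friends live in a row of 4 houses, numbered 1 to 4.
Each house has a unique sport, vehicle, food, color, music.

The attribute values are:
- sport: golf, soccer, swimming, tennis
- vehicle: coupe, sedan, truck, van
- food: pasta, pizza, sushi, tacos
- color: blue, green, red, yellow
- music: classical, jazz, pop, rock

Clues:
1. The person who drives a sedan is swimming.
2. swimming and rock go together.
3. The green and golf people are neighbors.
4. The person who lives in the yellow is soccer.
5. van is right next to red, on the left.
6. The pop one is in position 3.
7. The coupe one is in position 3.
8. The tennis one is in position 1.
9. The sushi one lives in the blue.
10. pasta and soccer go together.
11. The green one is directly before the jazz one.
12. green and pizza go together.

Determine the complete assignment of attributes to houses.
Solution:

House | Sport | Vehicle | Food | Color | Music
----------------------------------------------
  1   | tennis | van | pizza | green | classical
  2   | golf | truck | tacos | red | jazz
  3   | soccer | coupe | pasta | yellow | pop
  4   | swimming | sedan | sushi | blue | rock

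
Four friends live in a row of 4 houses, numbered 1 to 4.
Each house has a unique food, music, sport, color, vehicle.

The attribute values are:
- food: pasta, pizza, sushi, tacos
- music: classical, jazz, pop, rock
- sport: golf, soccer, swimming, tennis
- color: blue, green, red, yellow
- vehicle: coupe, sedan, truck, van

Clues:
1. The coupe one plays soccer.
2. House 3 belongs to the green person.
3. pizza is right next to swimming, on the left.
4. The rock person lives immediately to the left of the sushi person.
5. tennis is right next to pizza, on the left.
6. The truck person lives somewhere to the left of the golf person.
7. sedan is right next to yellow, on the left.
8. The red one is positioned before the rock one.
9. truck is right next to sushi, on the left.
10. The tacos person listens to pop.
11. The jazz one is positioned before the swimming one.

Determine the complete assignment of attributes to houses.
Solution:

House | Food | Music | Sport | Color | Vehicle
----------------------------------------------
  1   | tacos | pop | tennis | red | sedan
  2   | pizza | jazz | soccer | yellow | coupe
  3   | pasta | rock | swimming | green | truck
  4   | sushi | classical | golf | blue | van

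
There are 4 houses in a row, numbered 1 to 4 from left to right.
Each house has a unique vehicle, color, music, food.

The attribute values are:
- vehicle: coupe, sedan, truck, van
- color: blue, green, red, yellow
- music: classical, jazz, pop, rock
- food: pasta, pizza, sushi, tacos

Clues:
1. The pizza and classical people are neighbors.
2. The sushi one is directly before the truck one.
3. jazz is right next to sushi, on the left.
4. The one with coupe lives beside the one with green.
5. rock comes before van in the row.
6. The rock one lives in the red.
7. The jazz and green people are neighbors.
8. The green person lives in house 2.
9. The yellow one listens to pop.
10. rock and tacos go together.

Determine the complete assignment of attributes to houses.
Solution:

House | Vehicle | Color | Music | Food
--------------------------------------
  1   | coupe | blue | jazz | pizza
  2   | sedan | green | classical | sushi
  3   | truck | red | rock | tacos
  4   | van | yellow | pop | pasta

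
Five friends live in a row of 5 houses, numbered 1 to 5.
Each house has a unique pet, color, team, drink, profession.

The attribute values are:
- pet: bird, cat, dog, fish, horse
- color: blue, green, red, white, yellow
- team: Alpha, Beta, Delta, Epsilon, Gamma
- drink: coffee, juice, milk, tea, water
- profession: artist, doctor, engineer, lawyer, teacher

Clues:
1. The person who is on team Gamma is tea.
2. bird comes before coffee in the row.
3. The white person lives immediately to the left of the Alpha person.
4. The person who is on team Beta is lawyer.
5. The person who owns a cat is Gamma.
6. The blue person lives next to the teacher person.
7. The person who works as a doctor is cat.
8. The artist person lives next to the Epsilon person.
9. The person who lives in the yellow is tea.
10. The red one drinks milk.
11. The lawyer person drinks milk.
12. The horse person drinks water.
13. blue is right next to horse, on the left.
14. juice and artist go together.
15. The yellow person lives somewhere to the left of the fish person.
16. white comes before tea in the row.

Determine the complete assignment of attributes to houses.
Solution:

House | Pet | Color | Team | Drink | Profession
-----------------------------------------------
  1   | bird | blue | Delta | juice | artist
  2   | horse | white | Epsilon | water | teacher
  3   | dog | green | Alpha | coffee | engineer
  4   | cat | yellow | Gamma | tea | doctor
  5   | fish | red | Beta | milk | lawyer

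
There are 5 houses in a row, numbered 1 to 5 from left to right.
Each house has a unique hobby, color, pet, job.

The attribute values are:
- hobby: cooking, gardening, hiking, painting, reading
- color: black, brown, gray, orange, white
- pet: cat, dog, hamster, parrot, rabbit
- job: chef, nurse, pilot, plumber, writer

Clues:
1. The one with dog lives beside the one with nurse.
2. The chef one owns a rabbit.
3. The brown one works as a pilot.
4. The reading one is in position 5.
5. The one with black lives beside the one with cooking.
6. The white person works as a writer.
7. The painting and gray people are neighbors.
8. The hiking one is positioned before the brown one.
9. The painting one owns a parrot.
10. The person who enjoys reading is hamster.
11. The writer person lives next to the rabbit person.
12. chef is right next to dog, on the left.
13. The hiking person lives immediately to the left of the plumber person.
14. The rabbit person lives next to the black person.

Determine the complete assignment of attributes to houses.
Solution:

House | Hobby | Color | Pet | Job
---------------------------------
  1   | painting | white | parrot | writer
  2   | hiking | gray | rabbit | chef
  3   | gardening | black | dog | plumber
  4   | cooking | orange | cat | nurse
  5   | reading | brown | hamster | pilot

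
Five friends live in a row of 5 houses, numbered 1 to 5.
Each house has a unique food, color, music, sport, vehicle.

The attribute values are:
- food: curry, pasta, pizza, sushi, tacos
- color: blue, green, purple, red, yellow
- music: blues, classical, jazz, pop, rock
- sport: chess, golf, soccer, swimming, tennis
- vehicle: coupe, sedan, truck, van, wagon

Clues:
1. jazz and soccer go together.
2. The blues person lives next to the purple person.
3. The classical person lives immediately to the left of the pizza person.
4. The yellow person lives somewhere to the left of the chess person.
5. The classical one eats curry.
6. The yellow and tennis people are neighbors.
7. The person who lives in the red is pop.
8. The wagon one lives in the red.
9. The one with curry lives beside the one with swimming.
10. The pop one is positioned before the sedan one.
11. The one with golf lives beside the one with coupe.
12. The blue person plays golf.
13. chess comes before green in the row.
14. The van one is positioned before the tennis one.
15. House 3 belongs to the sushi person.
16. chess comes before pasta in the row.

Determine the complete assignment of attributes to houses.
Solution:

House | Food | Color | Music | Sport | Vehicle
----------------------------------------------
  1   | curry | blue | classical | golf | van
  2   | pizza | yellow | blues | swimming | coupe
  3   | sushi | purple | rock | tennis | truck
  4   | tacos | red | pop | chess | wagon
  5   | pasta | green | jazz | soccer | sedan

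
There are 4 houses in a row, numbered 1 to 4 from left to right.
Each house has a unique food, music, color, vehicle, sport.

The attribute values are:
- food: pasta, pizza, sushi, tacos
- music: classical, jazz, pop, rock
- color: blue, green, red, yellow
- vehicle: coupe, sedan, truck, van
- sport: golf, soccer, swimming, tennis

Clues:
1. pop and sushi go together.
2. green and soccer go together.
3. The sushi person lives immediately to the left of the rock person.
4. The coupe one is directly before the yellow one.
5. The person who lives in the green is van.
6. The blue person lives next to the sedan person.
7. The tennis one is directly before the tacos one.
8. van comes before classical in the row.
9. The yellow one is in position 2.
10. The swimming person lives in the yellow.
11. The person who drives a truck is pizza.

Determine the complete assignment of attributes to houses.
Solution:

House | Food | Music | Color | Vehicle | Sport
----------------------------------------------
  1   | sushi | pop | blue | coupe | tennis
  2   | tacos | rock | yellow | sedan | swimming
  3   | pasta | jazz | green | van | soccer
  4   | pizza | classical | red | truck | golf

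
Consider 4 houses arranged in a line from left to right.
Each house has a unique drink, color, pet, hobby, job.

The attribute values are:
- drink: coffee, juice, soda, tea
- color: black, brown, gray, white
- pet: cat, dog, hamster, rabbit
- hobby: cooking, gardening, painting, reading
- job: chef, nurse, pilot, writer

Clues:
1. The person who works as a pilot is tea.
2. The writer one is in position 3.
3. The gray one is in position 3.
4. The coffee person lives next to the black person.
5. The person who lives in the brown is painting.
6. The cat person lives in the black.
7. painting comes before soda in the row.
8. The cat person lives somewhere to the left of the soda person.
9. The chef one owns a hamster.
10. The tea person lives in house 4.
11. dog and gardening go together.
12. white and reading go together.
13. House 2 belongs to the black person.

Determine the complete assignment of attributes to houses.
Solution:

House | Drink | Color | Pet | Hobby | Job
-----------------------------------------
  1   | coffee | brown | hamster | painting | chef
  2   | juice | black | cat | cooking | nurse
  3   | soda | gray | dog | gardening | writer
  4   | tea | white | rabbit | reading | pilot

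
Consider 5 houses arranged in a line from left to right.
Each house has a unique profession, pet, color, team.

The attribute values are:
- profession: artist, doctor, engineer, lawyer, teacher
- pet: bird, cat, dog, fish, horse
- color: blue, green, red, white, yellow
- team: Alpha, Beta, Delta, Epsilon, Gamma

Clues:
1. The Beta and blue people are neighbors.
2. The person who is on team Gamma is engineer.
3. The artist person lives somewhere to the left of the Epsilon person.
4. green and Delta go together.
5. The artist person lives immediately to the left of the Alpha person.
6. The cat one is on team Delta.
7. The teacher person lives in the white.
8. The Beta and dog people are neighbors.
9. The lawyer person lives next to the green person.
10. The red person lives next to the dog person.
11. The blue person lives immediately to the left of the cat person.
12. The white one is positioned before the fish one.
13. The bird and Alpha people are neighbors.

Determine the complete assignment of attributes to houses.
Solution:

House | Profession | Pet | Color | Team
---------------------------------------
  1   | artist | bird | red | Beta
  2   | lawyer | dog | blue | Alpha
  3   | doctor | cat | green | Delta
  4   | teacher | horse | white | Epsilon
  5   | engineer | fish | yellow | Gamma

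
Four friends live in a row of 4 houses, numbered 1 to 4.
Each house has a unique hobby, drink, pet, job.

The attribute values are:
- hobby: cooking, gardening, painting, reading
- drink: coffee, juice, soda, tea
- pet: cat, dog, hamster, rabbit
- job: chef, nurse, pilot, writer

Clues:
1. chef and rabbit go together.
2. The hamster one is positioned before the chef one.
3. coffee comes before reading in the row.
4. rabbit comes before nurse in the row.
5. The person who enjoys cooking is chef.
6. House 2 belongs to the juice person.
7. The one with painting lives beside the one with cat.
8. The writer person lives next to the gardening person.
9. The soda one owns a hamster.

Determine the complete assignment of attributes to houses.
Solution:

House | Hobby | Drink | Pet | Job
---------------------------------
  1   | painting | soda | hamster | writer
  2   | gardening | juice | cat | pilot
  3   | cooking | coffee | rabbit | chef
  4   | reading | tea | dog | nurse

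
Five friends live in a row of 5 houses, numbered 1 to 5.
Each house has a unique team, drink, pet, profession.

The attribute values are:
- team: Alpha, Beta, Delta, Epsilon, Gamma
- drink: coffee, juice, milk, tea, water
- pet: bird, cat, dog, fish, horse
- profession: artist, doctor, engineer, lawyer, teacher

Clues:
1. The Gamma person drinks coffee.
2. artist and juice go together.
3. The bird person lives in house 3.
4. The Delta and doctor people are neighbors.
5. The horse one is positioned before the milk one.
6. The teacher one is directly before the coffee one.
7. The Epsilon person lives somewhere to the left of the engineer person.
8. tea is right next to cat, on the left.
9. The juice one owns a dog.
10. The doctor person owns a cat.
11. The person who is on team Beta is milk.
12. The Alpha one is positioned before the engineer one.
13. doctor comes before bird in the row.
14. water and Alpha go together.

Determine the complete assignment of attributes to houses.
Solution:

House | Team | Drink | Pet | Profession
---------------------------------------
  1   | Delta | tea | horse | teacher
  2   | Gamma | coffee | cat | doctor
  3   | Alpha | water | bird | lawyer
  4   | Epsilon | juice | dog | artist
  5   | Beta | milk | fish | engineer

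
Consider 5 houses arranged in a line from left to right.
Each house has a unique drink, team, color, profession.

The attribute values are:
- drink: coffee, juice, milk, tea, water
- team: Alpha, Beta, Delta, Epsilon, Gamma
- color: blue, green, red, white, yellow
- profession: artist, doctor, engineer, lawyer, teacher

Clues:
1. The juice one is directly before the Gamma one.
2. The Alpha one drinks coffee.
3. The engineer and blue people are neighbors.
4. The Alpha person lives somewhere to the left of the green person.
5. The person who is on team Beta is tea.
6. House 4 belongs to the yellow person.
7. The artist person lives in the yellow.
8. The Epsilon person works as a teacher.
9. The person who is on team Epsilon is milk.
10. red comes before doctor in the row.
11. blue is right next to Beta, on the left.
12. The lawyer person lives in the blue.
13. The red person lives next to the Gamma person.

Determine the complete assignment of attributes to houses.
Solution:

House | Drink | Team | Color | Profession
-----------------------------------------
  1   | juice | Delta | red | engineer
  2   | water | Gamma | blue | lawyer
  3   | tea | Beta | white | doctor
  4   | coffee | Alpha | yellow | artist
  5   | milk | Epsilon | green | teacher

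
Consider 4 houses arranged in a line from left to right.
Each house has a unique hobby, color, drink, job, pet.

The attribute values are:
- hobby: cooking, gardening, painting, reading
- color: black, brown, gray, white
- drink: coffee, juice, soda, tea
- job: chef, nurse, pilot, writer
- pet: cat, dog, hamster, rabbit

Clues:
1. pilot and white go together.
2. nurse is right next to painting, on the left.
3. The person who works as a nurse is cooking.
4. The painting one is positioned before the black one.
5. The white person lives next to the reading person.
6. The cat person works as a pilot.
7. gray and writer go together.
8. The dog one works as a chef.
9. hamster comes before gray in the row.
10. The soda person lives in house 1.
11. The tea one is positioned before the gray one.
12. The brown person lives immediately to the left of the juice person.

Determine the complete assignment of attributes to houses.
Solution:

House | Hobby | Color | Drink | Job | Pet
-----------------------------------------
  1   | cooking | brown | soda | nurse | hamster
  2   | painting | white | juice | pilot | cat
  3   | reading | black | tea | chef | dog
  4   | gardening | gray | coffee | writer | rabbit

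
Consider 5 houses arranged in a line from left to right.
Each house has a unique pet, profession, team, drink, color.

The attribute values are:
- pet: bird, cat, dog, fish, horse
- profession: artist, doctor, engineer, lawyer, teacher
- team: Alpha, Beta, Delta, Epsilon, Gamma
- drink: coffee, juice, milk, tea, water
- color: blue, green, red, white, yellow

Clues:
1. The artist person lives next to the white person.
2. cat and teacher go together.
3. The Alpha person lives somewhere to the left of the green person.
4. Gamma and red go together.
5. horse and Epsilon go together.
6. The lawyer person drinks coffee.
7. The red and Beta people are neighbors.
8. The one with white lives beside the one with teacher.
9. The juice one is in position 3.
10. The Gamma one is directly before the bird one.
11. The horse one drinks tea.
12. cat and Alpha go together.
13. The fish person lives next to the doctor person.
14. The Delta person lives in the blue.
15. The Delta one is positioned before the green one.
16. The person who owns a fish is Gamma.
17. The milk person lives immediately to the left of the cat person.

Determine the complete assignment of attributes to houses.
Solution:

House | Pet | Profession | Team | Drink | Color
-----------------------------------------------
  1   | fish | artist | Gamma | water | red
  2   | bird | doctor | Beta | milk | white
  3   | cat | teacher | Alpha | juice | yellow
  4   | dog | lawyer | Delta | coffee | blue
  5   | horse | engineer | Epsilon | tea | green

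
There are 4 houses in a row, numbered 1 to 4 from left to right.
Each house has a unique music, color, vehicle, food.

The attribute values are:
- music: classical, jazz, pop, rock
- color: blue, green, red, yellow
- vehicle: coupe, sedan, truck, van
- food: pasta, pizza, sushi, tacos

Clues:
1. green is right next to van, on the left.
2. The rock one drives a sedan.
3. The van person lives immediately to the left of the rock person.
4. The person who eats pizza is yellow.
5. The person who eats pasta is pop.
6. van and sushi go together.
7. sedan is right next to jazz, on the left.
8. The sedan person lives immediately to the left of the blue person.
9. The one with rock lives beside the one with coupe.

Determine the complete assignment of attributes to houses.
Solution:

House | Music | Color | Vehicle | Food
--------------------------------------
  1   | pop | green | truck | pasta
  2   | classical | red | van | sushi
  3   | rock | yellow | sedan | pizza
  4   | jazz | blue | coupe | tacos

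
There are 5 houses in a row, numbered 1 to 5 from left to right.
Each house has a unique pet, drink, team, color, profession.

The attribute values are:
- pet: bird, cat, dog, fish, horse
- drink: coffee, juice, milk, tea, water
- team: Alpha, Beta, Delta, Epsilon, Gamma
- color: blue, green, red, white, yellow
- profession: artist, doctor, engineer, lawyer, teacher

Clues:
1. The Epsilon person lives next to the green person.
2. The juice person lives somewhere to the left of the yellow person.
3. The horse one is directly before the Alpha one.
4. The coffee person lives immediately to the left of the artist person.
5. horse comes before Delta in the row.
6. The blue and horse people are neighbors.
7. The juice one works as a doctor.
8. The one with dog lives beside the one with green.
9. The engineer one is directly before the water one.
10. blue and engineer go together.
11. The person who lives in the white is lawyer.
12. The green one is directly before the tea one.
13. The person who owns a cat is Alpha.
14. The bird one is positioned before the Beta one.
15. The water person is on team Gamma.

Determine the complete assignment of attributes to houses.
Solution:

House | Pet | Drink | Team | Color | Profession
-----------------------------------------------
  1   | dog | coffee | Epsilon | blue | engineer
  2   | horse | water | Gamma | green | artist
  3   | cat | tea | Alpha | white | lawyer
  4   | bird | juice | Delta | red | doctor
  5   | fish | milk | Beta | yellow | teacher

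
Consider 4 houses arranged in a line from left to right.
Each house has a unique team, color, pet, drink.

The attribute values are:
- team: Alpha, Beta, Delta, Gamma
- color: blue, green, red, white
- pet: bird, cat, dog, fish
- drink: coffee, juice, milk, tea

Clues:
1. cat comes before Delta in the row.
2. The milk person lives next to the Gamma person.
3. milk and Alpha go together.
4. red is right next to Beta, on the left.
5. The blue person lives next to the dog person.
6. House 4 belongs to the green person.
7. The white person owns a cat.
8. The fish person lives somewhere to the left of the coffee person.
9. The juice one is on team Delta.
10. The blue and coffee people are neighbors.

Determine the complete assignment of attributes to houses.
Solution:

House | Team | Color | Pet | Drink
----------------------------------
  1   | Alpha | blue | fish | milk
  2   | Gamma | red | dog | coffee
  3   | Beta | white | cat | tea
  4   | Delta | green | bird | juice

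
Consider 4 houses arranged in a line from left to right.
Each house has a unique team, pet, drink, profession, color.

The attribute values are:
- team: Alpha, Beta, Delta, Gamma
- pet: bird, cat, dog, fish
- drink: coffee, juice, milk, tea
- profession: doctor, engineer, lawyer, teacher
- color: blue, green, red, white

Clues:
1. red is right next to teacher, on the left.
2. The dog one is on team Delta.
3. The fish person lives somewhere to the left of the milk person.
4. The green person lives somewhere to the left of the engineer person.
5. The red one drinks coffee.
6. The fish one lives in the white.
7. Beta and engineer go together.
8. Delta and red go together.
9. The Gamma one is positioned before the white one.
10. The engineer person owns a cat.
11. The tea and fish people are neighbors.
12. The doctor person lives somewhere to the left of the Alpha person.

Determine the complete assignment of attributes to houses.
Solution:

House | Team | Pet | Drink | Profession | Color
-----------------------------------------------
  1   | Delta | dog | coffee | doctor | red
  2   | Gamma | bird | tea | teacher | green
  3   | Alpha | fish | juice | lawyer | white
  4   | Beta | cat | milk | engineer | blue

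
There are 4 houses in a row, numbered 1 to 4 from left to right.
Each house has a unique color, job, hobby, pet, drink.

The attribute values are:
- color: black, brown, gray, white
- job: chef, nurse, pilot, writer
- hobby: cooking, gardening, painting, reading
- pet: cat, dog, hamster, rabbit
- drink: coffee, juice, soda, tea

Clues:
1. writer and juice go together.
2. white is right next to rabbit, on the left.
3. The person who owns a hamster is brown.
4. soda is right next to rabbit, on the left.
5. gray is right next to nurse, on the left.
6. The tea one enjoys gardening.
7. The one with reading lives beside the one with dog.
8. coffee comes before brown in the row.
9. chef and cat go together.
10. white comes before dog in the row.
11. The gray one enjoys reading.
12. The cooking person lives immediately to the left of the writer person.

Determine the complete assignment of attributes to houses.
Solution:

House | Color | Job | Hobby | Pet | Drink
-----------------------------------------
  1   | white | chef | cooking | cat | soda
  2   | gray | writer | reading | rabbit | juice
  3   | black | nurse | painting | dog | coffee
  4   | brown | pilot | gardening | hamster | tea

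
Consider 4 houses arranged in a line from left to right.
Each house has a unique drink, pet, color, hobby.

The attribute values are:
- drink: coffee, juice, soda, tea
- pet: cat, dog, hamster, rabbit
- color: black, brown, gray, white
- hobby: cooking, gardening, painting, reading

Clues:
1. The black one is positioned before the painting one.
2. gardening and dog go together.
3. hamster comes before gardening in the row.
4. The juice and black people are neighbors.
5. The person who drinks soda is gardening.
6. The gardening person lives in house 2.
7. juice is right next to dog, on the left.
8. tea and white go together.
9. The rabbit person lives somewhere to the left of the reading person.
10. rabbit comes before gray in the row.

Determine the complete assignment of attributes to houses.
Solution:

House | Drink | Pet | Color | Hobby
-----------------------------------
  1   | juice | hamster | brown | cooking
  2   | soda | dog | black | gardening
  3   | tea | rabbit | white | painting
  4   | coffee | cat | gray | reading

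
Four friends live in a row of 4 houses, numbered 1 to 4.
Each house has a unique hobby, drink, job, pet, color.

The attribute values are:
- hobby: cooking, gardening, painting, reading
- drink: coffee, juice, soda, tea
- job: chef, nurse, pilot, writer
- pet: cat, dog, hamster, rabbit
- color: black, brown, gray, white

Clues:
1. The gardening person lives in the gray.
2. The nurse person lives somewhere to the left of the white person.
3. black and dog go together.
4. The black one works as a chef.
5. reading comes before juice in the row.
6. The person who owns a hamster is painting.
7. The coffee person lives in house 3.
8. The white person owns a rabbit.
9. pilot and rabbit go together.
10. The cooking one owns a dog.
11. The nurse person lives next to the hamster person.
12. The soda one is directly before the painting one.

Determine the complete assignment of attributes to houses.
Solution:

House | Hobby | Drink | Job | Pet | Color
-----------------------------------------
  1   | gardening | soda | nurse | cat | gray
  2   | painting | tea | writer | hamster | brown
  3   | reading | coffee | pilot | rabbit | white
  4   | cooking | juice | chef | dog | black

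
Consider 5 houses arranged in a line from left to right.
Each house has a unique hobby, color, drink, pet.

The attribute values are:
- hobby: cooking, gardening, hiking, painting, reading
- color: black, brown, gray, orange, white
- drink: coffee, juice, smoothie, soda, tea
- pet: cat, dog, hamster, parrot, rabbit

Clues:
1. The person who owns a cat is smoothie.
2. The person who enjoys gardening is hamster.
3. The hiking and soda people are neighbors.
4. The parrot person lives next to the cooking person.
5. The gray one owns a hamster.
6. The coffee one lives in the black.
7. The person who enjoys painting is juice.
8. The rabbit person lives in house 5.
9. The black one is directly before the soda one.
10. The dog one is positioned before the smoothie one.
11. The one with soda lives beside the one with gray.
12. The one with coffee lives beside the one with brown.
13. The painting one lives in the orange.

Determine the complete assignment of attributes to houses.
Solution:

House | Hobby | Color | Drink | Pet
-----------------------------------
  1   | hiking | black | coffee | parrot
  2   | cooking | brown | soda | dog
  3   | gardening | gray | tea | hamster
  4   | reading | white | smoothie | cat
  5   | painting | orange | juice | rabbit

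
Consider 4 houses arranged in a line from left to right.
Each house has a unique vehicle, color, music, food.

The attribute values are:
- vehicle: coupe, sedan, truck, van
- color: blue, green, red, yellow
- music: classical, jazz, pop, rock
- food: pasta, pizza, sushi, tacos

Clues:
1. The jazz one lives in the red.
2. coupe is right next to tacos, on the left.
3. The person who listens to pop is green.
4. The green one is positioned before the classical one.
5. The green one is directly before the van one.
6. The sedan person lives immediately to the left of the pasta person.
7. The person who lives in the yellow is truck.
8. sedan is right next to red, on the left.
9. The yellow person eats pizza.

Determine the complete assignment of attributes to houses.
Solution:

House | Vehicle | Color | Music | Food
--------------------------------------
  1   | coupe | blue | rock | sushi
  2   | sedan | green | pop | tacos
  3   | van | red | jazz | pasta
  4   | truck | yellow | classical | pizza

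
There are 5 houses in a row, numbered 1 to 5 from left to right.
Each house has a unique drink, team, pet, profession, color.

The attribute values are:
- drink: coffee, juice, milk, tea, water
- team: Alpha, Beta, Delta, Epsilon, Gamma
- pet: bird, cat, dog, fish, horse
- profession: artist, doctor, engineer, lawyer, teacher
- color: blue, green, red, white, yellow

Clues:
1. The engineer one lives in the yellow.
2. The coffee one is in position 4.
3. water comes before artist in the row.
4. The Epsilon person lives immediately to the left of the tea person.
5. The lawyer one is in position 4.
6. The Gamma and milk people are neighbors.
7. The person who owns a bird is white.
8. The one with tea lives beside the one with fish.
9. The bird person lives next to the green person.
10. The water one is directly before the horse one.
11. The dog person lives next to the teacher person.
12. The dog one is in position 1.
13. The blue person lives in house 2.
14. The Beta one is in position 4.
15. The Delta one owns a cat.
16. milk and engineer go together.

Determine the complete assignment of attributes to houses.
Solution:

House | Drink | Team | Pet | Profession | Color
-----------------------------------------------
  1   | water | Epsilon | dog | doctor | red
  2   | tea | Gamma | horse | teacher | blue
  3   | milk | Alpha | fish | engineer | yellow
  4   | coffee | Beta | bird | lawyer | white
  5   | juice | Delta | cat | artist | green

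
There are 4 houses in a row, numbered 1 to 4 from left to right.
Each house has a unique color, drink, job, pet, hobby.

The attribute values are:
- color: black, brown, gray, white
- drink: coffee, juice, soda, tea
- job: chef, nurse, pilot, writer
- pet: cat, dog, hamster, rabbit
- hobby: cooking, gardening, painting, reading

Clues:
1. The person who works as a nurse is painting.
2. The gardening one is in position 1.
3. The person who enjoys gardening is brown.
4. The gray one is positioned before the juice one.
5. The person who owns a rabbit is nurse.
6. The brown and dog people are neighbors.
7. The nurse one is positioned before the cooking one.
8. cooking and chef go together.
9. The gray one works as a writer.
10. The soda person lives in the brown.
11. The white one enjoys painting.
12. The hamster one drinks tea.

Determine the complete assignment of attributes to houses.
Solution:

House | Color | Drink | Job | Pet | Hobby
-----------------------------------------
  1   | brown | soda | pilot | cat | gardening
  2   | gray | coffee | writer | dog | reading
  3   | white | juice | nurse | rabbit | painting
  4   | black | tea | chef | hamster | cooking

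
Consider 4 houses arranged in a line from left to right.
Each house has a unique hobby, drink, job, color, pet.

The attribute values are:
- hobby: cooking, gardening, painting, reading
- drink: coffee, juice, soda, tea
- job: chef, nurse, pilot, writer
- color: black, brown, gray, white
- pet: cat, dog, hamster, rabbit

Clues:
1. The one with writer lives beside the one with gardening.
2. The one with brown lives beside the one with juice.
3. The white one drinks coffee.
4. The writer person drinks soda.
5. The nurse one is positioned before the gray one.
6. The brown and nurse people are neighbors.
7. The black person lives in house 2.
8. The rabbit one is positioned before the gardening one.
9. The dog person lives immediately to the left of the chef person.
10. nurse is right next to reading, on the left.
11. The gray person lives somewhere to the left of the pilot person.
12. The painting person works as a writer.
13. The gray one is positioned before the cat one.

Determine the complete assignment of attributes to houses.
Solution:

House | Hobby | Drink | Job | Color | Pet
-----------------------------------------
  1   | painting | soda | writer | brown | rabbit
  2   | gardening | juice | nurse | black | dog
  3   | reading | tea | chef | gray | hamster
  4   | cooking | coffee | pilot | white | cat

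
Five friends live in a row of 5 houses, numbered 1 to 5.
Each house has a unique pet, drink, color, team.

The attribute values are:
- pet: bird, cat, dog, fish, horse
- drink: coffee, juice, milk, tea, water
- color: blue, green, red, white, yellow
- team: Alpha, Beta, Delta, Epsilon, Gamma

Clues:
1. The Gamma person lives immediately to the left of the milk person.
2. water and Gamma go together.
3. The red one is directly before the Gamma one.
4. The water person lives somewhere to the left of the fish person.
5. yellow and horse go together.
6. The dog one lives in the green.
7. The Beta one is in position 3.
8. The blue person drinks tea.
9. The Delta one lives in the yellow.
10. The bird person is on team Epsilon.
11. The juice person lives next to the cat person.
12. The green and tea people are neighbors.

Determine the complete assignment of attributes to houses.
Solution:

House | Pet | Drink | Color | Team
----------------------------------
  1   | bird | juice | red | Epsilon
  2   | cat | water | white | Gamma
  3   | dog | milk | green | Beta
  4   | fish | tea | blue | Alpha
  5   | horse | coffee | yellow | Delta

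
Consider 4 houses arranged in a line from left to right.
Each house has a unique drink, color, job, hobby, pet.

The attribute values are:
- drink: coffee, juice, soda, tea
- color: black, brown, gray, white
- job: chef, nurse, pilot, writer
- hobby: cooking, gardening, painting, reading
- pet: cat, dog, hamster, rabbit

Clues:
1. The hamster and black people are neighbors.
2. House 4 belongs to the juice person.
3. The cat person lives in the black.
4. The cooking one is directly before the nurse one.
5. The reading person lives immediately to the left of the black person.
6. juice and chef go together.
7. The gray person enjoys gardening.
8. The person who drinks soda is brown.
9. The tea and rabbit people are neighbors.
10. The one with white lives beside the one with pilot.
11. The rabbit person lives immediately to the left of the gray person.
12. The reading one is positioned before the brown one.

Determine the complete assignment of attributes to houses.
Solution:

House | Drink | Color | Job | Hobby | Pet
-----------------------------------------
  1   | coffee | white | writer | reading | hamster
  2   | tea | black | pilot | cooking | cat
  3   | soda | brown | nurse | painting | rabbit
  4   | juice | gray | chef | gardening | dog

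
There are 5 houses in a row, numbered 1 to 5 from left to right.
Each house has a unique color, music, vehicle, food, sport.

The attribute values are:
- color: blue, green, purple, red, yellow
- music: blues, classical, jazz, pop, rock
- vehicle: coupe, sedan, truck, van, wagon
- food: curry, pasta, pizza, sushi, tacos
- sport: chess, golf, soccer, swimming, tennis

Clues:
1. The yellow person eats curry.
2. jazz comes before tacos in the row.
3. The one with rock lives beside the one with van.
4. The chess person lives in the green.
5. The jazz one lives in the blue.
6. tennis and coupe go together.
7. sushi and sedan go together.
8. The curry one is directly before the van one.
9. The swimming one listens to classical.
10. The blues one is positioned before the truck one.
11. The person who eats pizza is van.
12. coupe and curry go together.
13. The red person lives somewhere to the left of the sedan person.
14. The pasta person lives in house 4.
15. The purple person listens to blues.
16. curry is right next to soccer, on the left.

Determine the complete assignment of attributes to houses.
Solution:

House | Color | Music | Vehicle | Food | Sport
----------------------------------------------
  1   | yellow | rock | coupe | curry | tennis
  2   | blue | jazz | van | pizza | soccer
  3   | purple | blues | wagon | tacos | golf
  4   | red | classical | truck | pasta | swimming
  5   | green | pop | sedan | sushi | chess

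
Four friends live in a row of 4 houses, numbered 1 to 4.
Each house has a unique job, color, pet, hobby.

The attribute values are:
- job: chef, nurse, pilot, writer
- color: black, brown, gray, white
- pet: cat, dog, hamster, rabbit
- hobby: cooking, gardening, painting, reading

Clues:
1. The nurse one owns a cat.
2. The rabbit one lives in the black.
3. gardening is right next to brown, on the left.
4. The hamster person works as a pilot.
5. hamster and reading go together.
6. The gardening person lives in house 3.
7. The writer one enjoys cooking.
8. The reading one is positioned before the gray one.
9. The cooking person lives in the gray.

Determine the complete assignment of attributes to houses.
Solution:

House | Job | Color | Pet | Hobby
---------------------------------
  1   | pilot | white | hamster | reading
  2   | writer | gray | dog | cooking
  3   | chef | black | rabbit | gardening
  4   | nurse | brown | cat | painting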